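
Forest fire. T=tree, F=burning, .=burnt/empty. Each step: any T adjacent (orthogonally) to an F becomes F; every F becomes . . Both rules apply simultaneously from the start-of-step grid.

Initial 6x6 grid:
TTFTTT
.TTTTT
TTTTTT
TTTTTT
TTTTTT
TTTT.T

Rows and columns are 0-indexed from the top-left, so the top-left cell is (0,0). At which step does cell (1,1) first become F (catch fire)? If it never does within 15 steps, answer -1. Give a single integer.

Step 1: cell (1,1)='T' (+3 fires, +1 burnt)
Step 2: cell (1,1)='F' (+5 fires, +3 burnt)
  -> target ignites at step 2
Step 3: cell (1,1)='.' (+5 fires, +5 burnt)
Step 4: cell (1,1)='.' (+6 fires, +5 burnt)
Step 5: cell (1,1)='.' (+6 fires, +6 burnt)
Step 6: cell (1,1)='.' (+5 fires, +6 burnt)
Step 7: cell (1,1)='.' (+2 fires, +5 burnt)
Step 8: cell (1,1)='.' (+1 fires, +2 burnt)
Step 9: cell (1,1)='.' (+0 fires, +1 burnt)
  fire out at step 9

2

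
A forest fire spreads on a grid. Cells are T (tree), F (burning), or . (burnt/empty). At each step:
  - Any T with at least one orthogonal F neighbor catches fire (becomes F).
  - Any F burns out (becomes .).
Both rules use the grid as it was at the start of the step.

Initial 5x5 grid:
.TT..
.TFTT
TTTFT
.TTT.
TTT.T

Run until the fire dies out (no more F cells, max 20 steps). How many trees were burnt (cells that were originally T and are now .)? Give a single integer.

Step 1: +6 fires, +2 burnt (F count now 6)
Step 2: +4 fires, +6 burnt (F count now 4)
Step 3: +3 fires, +4 burnt (F count now 3)
Step 4: +1 fires, +3 burnt (F count now 1)
Step 5: +1 fires, +1 burnt (F count now 1)
Step 6: +0 fires, +1 burnt (F count now 0)
Fire out after step 6
Initially T: 16, now '.': 24
Total burnt (originally-T cells now '.'): 15

Answer: 15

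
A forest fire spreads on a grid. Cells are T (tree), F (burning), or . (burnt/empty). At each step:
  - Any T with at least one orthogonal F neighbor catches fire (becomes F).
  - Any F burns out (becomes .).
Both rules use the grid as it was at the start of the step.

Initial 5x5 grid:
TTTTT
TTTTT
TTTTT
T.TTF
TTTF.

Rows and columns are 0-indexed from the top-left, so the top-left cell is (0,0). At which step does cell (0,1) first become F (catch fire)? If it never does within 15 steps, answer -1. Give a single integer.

Step 1: cell (0,1)='T' (+3 fires, +2 burnt)
Step 2: cell (0,1)='T' (+4 fires, +3 burnt)
Step 3: cell (0,1)='T' (+4 fires, +4 burnt)
Step 4: cell (0,1)='T' (+4 fires, +4 burnt)
Step 5: cell (0,1)='T' (+3 fires, +4 burnt)
Step 6: cell (0,1)='F' (+2 fires, +3 burnt)
  -> target ignites at step 6
Step 7: cell (0,1)='.' (+1 fires, +2 burnt)
Step 8: cell (0,1)='.' (+0 fires, +1 burnt)
  fire out at step 8

6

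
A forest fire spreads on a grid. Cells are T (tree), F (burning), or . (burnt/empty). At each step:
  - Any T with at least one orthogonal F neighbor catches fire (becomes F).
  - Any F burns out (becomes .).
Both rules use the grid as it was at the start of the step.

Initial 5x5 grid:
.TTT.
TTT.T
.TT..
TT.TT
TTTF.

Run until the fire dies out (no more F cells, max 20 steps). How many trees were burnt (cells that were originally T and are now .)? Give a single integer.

Step 1: +2 fires, +1 burnt (F count now 2)
Step 2: +2 fires, +2 burnt (F count now 2)
Step 3: +2 fires, +2 burnt (F count now 2)
Step 4: +2 fires, +2 burnt (F count now 2)
Step 5: +2 fires, +2 burnt (F count now 2)
Step 6: +3 fires, +2 burnt (F count now 3)
Step 7: +1 fires, +3 burnt (F count now 1)
Step 8: +1 fires, +1 burnt (F count now 1)
Step 9: +0 fires, +1 burnt (F count now 0)
Fire out after step 9
Initially T: 16, now '.': 24
Total burnt (originally-T cells now '.'): 15

Answer: 15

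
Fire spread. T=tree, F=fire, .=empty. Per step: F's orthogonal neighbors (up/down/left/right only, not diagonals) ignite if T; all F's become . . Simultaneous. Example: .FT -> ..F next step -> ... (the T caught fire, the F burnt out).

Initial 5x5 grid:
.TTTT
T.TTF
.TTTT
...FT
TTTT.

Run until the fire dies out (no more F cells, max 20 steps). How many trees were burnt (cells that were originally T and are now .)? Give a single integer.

Answer: 15

Derivation:
Step 1: +6 fires, +2 burnt (F count now 6)
Step 2: +4 fires, +6 burnt (F count now 4)
Step 3: +3 fires, +4 burnt (F count now 3)
Step 4: +2 fires, +3 burnt (F count now 2)
Step 5: +0 fires, +2 burnt (F count now 0)
Fire out after step 5
Initially T: 16, now '.': 24
Total burnt (originally-T cells now '.'): 15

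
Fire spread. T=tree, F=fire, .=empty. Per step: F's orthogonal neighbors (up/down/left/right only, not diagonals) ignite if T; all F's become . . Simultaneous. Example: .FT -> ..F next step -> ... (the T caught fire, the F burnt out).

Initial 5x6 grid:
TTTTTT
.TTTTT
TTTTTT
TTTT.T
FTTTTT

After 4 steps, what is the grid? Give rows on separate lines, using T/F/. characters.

Step 1: 2 trees catch fire, 1 burn out
  TTTTTT
  .TTTTT
  TTTTTT
  FTTT.T
  .FTTTT
Step 2: 3 trees catch fire, 2 burn out
  TTTTTT
  .TTTTT
  FTTTTT
  .FTT.T
  ..FTTT
Step 3: 3 trees catch fire, 3 burn out
  TTTTTT
  .TTTTT
  .FTTTT
  ..FT.T
  ...FTT
Step 4: 4 trees catch fire, 3 burn out
  TTTTTT
  .FTTTT
  ..FTTT
  ...F.T
  ....FT

TTTTTT
.FTTTT
..FTTT
...F.T
....FT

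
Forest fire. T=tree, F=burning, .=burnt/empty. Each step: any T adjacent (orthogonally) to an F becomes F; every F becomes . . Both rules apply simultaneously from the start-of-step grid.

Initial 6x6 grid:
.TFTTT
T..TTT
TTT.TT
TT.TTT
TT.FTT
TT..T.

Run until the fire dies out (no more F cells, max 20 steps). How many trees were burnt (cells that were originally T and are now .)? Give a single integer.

Step 1: +4 fires, +2 burnt (F count now 4)
Step 2: +5 fires, +4 burnt (F count now 5)
Step 3: +4 fires, +5 burnt (F count now 4)
Step 4: +2 fires, +4 burnt (F count now 2)
Step 5: +0 fires, +2 burnt (F count now 0)
Fire out after step 5
Initially T: 25, now '.': 26
Total burnt (originally-T cells now '.'): 15

Answer: 15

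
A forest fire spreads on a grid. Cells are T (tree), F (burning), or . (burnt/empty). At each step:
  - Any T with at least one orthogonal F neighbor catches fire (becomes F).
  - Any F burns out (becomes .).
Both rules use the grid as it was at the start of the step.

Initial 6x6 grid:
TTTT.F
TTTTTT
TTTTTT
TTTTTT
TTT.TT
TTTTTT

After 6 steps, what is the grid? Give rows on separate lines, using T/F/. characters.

Step 1: 1 trees catch fire, 1 burn out
  TTTT..
  TTTTTF
  TTTTTT
  TTTTTT
  TTT.TT
  TTTTTT
Step 2: 2 trees catch fire, 1 burn out
  TTTT..
  TTTTF.
  TTTTTF
  TTTTTT
  TTT.TT
  TTTTTT
Step 3: 3 trees catch fire, 2 burn out
  TTTT..
  TTTF..
  TTTTF.
  TTTTTF
  TTT.TT
  TTTTTT
Step 4: 5 trees catch fire, 3 burn out
  TTTF..
  TTF...
  TTTF..
  TTTTF.
  TTT.TF
  TTTTTT
Step 5: 6 trees catch fire, 5 burn out
  TTF...
  TF....
  TTF...
  TTTF..
  TTT.F.
  TTTTTF
Step 6: 5 trees catch fire, 6 burn out
  TF....
  F.....
  TF....
  TTF...
  TTT...
  TTTTF.

TF....
F.....
TF....
TTF...
TTT...
TTTTF.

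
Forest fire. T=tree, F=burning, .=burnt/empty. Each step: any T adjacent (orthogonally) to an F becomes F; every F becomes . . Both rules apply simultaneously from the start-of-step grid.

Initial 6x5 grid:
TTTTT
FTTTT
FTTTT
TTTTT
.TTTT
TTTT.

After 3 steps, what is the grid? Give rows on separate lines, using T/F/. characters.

Step 1: 4 trees catch fire, 2 burn out
  FTTTT
  .FTTT
  .FTTT
  FTTTT
  .TTTT
  TTTT.
Step 2: 4 trees catch fire, 4 burn out
  .FTTT
  ..FTT
  ..FTT
  .FTTT
  .TTTT
  TTTT.
Step 3: 5 trees catch fire, 4 burn out
  ..FTT
  ...FT
  ...FT
  ..FTT
  .FTTT
  TTTT.

..FTT
...FT
...FT
..FTT
.FTTT
TTTT.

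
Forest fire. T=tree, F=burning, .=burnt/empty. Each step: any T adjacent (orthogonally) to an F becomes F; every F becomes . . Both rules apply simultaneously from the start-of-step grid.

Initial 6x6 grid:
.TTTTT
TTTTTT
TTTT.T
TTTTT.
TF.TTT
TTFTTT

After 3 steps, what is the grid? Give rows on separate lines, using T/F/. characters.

Step 1: 4 trees catch fire, 2 burn out
  .TTTTT
  TTTTTT
  TTTT.T
  TFTTT.
  F..TTT
  TF.FTT
Step 2: 6 trees catch fire, 4 burn out
  .TTTTT
  TTTTTT
  TFTT.T
  F.FTT.
  ...FTT
  F...FT
Step 3: 6 trees catch fire, 6 burn out
  .TTTTT
  TFTTTT
  F.FT.T
  ...FT.
  ....FT
  .....F

.TTTTT
TFTTTT
F.FT.T
...FT.
....FT
.....F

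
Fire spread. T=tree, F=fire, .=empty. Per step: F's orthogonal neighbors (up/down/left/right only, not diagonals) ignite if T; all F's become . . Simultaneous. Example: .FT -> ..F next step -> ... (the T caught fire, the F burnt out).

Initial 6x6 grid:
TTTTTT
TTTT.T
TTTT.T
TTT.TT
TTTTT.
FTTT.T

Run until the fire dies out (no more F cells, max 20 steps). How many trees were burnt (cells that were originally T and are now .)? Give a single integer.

Answer: 29

Derivation:
Step 1: +2 fires, +1 burnt (F count now 2)
Step 2: +3 fires, +2 burnt (F count now 3)
Step 3: +4 fires, +3 burnt (F count now 4)
Step 4: +4 fires, +4 burnt (F count now 4)
Step 5: +4 fires, +4 burnt (F count now 4)
Step 6: +4 fires, +4 burnt (F count now 4)
Step 7: +3 fires, +4 burnt (F count now 3)
Step 8: +2 fires, +3 burnt (F count now 2)
Step 9: +2 fires, +2 burnt (F count now 2)
Step 10: +1 fires, +2 burnt (F count now 1)
Step 11: +0 fires, +1 burnt (F count now 0)
Fire out after step 11
Initially T: 30, now '.': 35
Total burnt (originally-T cells now '.'): 29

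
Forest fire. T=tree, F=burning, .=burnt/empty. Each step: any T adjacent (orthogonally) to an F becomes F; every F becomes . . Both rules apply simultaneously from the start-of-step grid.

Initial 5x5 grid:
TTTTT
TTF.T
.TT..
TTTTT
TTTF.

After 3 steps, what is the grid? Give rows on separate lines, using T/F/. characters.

Step 1: 5 trees catch fire, 2 burn out
  TTFTT
  TF..T
  .TF..
  TTTFT
  TTF..
Step 2: 7 trees catch fire, 5 burn out
  TF.FT
  F...T
  .F...
  TTF.F
  TF...
Step 3: 4 trees catch fire, 7 burn out
  F...F
  ....T
  .....
  TF...
  F....

F...F
....T
.....
TF...
F....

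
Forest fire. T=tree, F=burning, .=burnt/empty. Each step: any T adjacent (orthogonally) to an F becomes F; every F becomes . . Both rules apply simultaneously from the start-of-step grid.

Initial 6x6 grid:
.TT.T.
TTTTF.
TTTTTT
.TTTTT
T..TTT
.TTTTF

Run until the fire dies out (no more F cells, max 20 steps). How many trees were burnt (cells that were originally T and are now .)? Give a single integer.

Step 1: +5 fires, +2 burnt (F count now 5)
Step 2: +7 fires, +5 burnt (F count now 7)
Step 3: +6 fires, +7 burnt (F count now 6)
Step 4: +5 fires, +6 burnt (F count now 5)
Step 5: +2 fires, +5 burnt (F count now 2)
Step 6: +0 fires, +2 burnt (F count now 0)
Fire out after step 6
Initially T: 26, now '.': 35
Total burnt (originally-T cells now '.'): 25

Answer: 25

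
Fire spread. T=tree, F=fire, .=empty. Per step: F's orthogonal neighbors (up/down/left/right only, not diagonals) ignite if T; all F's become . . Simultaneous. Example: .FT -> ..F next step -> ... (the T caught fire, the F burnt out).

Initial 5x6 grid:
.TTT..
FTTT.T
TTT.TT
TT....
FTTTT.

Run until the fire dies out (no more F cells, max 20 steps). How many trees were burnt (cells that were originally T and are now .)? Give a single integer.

Answer: 15

Derivation:
Step 1: +4 fires, +2 burnt (F count now 4)
Step 2: +5 fires, +4 burnt (F count now 5)
Step 3: +4 fires, +5 burnt (F count now 4)
Step 4: +2 fires, +4 burnt (F count now 2)
Step 5: +0 fires, +2 burnt (F count now 0)
Fire out after step 5
Initially T: 18, now '.': 27
Total burnt (originally-T cells now '.'): 15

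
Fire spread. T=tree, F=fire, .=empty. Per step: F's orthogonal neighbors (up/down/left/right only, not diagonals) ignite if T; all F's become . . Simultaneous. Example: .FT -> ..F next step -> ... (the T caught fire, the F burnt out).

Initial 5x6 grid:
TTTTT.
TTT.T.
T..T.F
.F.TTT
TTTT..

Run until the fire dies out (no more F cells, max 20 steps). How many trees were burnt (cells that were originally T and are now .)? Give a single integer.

Step 1: +2 fires, +2 burnt (F count now 2)
Step 2: +3 fires, +2 burnt (F count now 3)
Step 3: +2 fires, +3 burnt (F count now 2)
Step 4: +1 fires, +2 burnt (F count now 1)
Step 5: +0 fires, +1 burnt (F count now 0)
Fire out after step 5
Initially T: 18, now '.': 20
Total burnt (originally-T cells now '.'): 8

Answer: 8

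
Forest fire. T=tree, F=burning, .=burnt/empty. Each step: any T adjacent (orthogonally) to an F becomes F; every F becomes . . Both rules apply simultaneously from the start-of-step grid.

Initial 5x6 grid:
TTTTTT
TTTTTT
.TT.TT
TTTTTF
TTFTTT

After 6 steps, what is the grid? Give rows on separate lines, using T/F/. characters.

Step 1: 6 trees catch fire, 2 burn out
  TTTTTT
  TTTTTT
  .TT.TF
  TTFTF.
  TF.FTF
Step 2: 7 trees catch fire, 6 burn out
  TTTTTT
  TTTTTF
  .TF.F.
  TF.F..
  F...F.
Step 3: 5 trees catch fire, 7 burn out
  TTTTTF
  TTFTF.
  .F....
  F.....
  ......
Step 4: 4 trees catch fire, 5 burn out
  TTFTF.
  TF.F..
  ......
  ......
  ......
Step 5: 3 trees catch fire, 4 burn out
  TF.F..
  F.....
  ......
  ......
  ......
Step 6: 1 trees catch fire, 3 burn out
  F.....
  ......
  ......
  ......
  ......

F.....
......
......
......
......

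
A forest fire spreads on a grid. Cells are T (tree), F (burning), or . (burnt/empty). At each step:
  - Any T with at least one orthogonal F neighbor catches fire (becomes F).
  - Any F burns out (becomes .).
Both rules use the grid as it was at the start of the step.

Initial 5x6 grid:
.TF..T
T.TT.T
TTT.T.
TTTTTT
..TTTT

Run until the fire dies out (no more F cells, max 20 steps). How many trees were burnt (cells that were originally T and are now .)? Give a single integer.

Answer: 18

Derivation:
Step 1: +2 fires, +1 burnt (F count now 2)
Step 2: +2 fires, +2 burnt (F count now 2)
Step 3: +2 fires, +2 burnt (F count now 2)
Step 4: +4 fires, +2 burnt (F count now 4)
Step 5: +4 fires, +4 burnt (F count now 4)
Step 6: +3 fires, +4 burnt (F count now 3)
Step 7: +1 fires, +3 burnt (F count now 1)
Step 8: +0 fires, +1 burnt (F count now 0)
Fire out after step 8
Initially T: 20, now '.': 28
Total burnt (originally-T cells now '.'): 18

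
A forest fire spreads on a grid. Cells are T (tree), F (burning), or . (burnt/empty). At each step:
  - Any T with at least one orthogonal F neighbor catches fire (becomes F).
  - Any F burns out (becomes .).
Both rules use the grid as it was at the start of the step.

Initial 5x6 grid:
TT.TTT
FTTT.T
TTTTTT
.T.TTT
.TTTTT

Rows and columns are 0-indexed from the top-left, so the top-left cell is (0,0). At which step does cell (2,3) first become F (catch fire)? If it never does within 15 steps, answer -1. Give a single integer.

Step 1: cell (2,3)='T' (+3 fires, +1 burnt)
Step 2: cell (2,3)='T' (+3 fires, +3 burnt)
Step 3: cell (2,3)='T' (+3 fires, +3 burnt)
Step 4: cell (2,3)='F' (+3 fires, +3 burnt)
  -> target ignites at step 4
Step 5: cell (2,3)='.' (+4 fires, +3 burnt)
Step 6: cell (2,3)='.' (+4 fires, +4 burnt)
Step 7: cell (2,3)='.' (+3 fires, +4 burnt)
Step 8: cell (2,3)='.' (+1 fires, +3 burnt)
Step 9: cell (2,3)='.' (+0 fires, +1 burnt)
  fire out at step 9

4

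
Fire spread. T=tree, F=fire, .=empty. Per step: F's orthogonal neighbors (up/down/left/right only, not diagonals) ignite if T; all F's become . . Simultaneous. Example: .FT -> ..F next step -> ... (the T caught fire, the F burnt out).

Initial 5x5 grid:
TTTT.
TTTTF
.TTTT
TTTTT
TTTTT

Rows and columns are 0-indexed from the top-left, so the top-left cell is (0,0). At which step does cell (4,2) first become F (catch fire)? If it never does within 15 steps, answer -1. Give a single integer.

Step 1: cell (4,2)='T' (+2 fires, +1 burnt)
Step 2: cell (4,2)='T' (+4 fires, +2 burnt)
Step 3: cell (4,2)='T' (+5 fires, +4 burnt)
Step 4: cell (4,2)='T' (+5 fires, +5 burnt)
Step 5: cell (4,2)='F' (+3 fires, +5 burnt)
  -> target ignites at step 5
Step 6: cell (4,2)='.' (+2 fires, +3 burnt)
Step 7: cell (4,2)='.' (+1 fires, +2 burnt)
Step 8: cell (4,2)='.' (+0 fires, +1 burnt)
  fire out at step 8

5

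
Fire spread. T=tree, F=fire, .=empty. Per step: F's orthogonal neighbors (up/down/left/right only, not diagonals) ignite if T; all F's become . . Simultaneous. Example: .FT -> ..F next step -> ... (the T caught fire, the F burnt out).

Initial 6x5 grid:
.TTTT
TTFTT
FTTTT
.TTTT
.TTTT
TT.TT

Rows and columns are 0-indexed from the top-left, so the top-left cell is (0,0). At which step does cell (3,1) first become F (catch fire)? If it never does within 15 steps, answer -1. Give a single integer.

Step 1: cell (3,1)='T' (+6 fires, +2 burnt)
Step 2: cell (3,1)='F' (+6 fires, +6 burnt)
  -> target ignites at step 2
Step 3: cell (3,1)='.' (+5 fires, +6 burnt)
Step 4: cell (3,1)='.' (+3 fires, +5 burnt)
Step 5: cell (3,1)='.' (+3 fires, +3 burnt)
Step 6: cell (3,1)='.' (+1 fires, +3 burnt)
Step 7: cell (3,1)='.' (+0 fires, +1 burnt)
  fire out at step 7

2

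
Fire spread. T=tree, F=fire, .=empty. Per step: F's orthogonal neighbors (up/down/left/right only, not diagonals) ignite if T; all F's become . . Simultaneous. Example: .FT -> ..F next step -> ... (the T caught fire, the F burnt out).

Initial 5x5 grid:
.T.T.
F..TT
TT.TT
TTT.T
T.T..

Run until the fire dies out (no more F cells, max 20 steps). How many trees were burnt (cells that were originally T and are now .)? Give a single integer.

Step 1: +1 fires, +1 burnt (F count now 1)
Step 2: +2 fires, +1 burnt (F count now 2)
Step 3: +2 fires, +2 burnt (F count now 2)
Step 4: +1 fires, +2 burnt (F count now 1)
Step 5: +1 fires, +1 burnt (F count now 1)
Step 6: +0 fires, +1 burnt (F count now 0)
Fire out after step 6
Initially T: 14, now '.': 18
Total burnt (originally-T cells now '.'): 7

Answer: 7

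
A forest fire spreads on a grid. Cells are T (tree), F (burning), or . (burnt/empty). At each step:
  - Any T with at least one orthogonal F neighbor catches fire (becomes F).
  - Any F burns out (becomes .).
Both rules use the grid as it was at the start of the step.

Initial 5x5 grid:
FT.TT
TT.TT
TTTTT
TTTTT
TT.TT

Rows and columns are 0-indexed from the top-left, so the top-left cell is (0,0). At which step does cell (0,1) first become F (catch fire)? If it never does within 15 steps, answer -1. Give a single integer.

Step 1: cell (0,1)='F' (+2 fires, +1 burnt)
  -> target ignites at step 1
Step 2: cell (0,1)='.' (+2 fires, +2 burnt)
Step 3: cell (0,1)='.' (+2 fires, +2 burnt)
Step 4: cell (0,1)='.' (+3 fires, +2 burnt)
Step 5: cell (0,1)='.' (+3 fires, +3 burnt)
Step 6: cell (0,1)='.' (+3 fires, +3 burnt)
Step 7: cell (0,1)='.' (+4 fires, +3 burnt)
Step 8: cell (0,1)='.' (+2 fires, +4 burnt)
Step 9: cell (0,1)='.' (+0 fires, +2 burnt)
  fire out at step 9

1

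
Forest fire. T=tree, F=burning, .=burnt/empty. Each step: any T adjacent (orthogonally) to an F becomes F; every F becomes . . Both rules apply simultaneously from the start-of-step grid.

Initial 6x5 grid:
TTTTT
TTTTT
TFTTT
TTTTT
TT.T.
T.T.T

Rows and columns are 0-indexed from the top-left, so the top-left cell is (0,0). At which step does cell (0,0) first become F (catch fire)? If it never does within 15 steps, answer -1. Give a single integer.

Step 1: cell (0,0)='T' (+4 fires, +1 burnt)
Step 2: cell (0,0)='T' (+7 fires, +4 burnt)
Step 3: cell (0,0)='F' (+6 fires, +7 burnt)
  -> target ignites at step 3
Step 4: cell (0,0)='.' (+5 fires, +6 burnt)
Step 5: cell (0,0)='.' (+1 fires, +5 burnt)
Step 6: cell (0,0)='.' (+0 fires, +1 burnt)
  fire out at step 6

3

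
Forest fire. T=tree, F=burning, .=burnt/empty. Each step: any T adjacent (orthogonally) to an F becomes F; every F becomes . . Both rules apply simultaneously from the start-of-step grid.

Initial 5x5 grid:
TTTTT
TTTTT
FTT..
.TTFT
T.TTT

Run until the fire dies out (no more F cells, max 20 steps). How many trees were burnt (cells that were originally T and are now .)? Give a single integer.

Step 1: +5 fires, +2 burnt (F count now 5)
Step 2: +6 fires, +5 burnt (F count now 6)
Step 3: +2 fires, +6 burnt (F count now 2)
Step 4: +2 fires, +2 burnt (F count now 2)
Step 5: +2 fires, +2 burnt (F count now 2)
Step 6: +1 fires, +2 burnt (F count now 1)
Step 7: +0 fires, +1 burnt (F count now 0)
Fire out after step 7
Initially T: 19, now '.': 24
Total burnt (originally-T cells now '.'): 18

Answer: 18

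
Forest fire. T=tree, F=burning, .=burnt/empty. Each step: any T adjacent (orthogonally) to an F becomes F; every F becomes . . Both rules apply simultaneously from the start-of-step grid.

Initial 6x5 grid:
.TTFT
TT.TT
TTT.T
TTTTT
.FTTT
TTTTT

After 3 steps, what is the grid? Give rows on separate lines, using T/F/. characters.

Step 1: 6 trees catch fire, 2 burn out
  .TF.F
  TT.FT
  TTT.T
  TFTTT
  ..FTT
  TFTTT
Step 2: 8 trees catch fire, 6 burn out
  .F...
  TT..F
  TFT.T
  F.FTT
  ...FT
  F.FTT
Step 3: 7 trees catch fire, 8 burn out
  .....
  TF...
  F.F.F
  ...FT
  ....F
  ...FT

.....
TF...
F.F.F
...FT
....F
...FT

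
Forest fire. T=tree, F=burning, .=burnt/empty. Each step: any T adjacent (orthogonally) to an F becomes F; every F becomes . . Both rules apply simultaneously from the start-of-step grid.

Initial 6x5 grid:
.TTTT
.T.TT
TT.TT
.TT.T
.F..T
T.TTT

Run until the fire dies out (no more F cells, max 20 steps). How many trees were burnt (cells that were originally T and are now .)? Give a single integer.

Step 1: +1 fires, +1 burnt (F count now 1)
Step 2: +2 fires, +1 burnt (F count now 2)
Step 3: +2 fires, +2 burnt (F count now 2)
Step 4: +1 fires, +2 burnt (F count now 1)
Step 5: +1 fires, +1 burnt (F count now 1)
Step 6: +1 fires, +1 burnt (F count now 1)
Step 7: +2 fires, +1 burnt (F count now 2)
Step 8: +2 fires, +2 burnt (F count now 2)
Step 9: +1 fires, +2 burnt (F count now 1)
Step 10: +1 fires, +1 burnt (F count now 1)
Step 11: +1 fires, +1 burnt (F count now 1)
Step 12: +1 fires, +1 burnt (F count now 1)
Step 13: +1 fires, +1 burnt (F count now 1)
Step 14: +1 fires, +1 burnt (F count now 1)
Step 15: +0 fires, +1 burnt (F count now 0)
Fire out after step 15
Initially T: 19, now '.': 29
Total burnt (originally-T cells now '.'): 18

Answer: 18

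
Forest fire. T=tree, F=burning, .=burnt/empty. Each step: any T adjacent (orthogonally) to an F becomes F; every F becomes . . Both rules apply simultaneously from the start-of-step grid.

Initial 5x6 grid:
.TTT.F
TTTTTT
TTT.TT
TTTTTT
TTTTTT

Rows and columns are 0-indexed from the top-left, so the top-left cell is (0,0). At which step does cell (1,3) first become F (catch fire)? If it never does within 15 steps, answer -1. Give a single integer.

Step 1: cell (1,3)='T' (+1 fires, +1 burnt)
Step 2: cell (1,3)='T' (+2 fires, +1 burnt)
Step 3: cell (1,3)='F' (+3 fires, +2 burnt)
  -> target ignites at step 3
Step 4: cell (1,3)='.' (+4 fires, +3 burnt)
Step 5: cell (1,3)='.' (+5 fires, +4 burnt)
Step 6: cell (1,3)='.' (+5 fires, +5 burnt)
Step 7: cell (1,3)='.' (+3 fires, +5 burnt)
Step 8: cell (1,3)='.' (+2 fires, +3 burnt)
Step 9: cell (1,3)='.' (+1 fires, +2 burnt)
Step 10: cell (1,3)='.' (+0 fires, +1 burnt)
  fire out at step 10

3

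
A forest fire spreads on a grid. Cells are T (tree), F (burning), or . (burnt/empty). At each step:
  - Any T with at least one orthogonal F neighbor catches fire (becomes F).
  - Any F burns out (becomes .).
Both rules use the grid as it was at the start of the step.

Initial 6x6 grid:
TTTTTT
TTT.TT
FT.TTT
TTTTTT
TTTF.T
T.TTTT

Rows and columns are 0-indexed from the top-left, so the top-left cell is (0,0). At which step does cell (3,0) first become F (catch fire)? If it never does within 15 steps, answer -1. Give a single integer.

Step 1: cell (3,0)='F' (+6 fires, +2 burnt)
  -> target ignites at step 1
Step 2: cell (3,0)='.' (+10 fires, +6 burnt)
Step 3: cell (3,0)='.' (+6 fires, +10 burnt)
Step 4: cell (3,0)='.' (+4 fires, +6 burnt)
Step 5: cell (3,0)='.' (+3 fires, +4 burnt)
Step 6: cell (3,0)='.' (+1 fires, +3 burnt)
Step 7: cell (3,0)='.' (+0 fires, +1 burnt)
  fire out at step 7

1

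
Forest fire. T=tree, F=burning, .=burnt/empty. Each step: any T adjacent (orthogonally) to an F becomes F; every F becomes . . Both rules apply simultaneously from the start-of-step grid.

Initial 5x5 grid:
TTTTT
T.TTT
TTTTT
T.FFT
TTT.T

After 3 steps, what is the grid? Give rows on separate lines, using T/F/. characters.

Step 1: 4 trees catch fire, 2 burn out
  TTTTT
  T.TTT
  TTFFT
  T...F
  TTF.T
Step 2: 6 trees catch fire, 4 burn out
  TTTTT
  T.FFT
  TF..F
  T....
  TF..F
Step 3: 5 trees catch fire, 6 burn out
  TTFFT
  T...F
  F....
  T....
  F....

TTFFT
T...F
F....
T....
F....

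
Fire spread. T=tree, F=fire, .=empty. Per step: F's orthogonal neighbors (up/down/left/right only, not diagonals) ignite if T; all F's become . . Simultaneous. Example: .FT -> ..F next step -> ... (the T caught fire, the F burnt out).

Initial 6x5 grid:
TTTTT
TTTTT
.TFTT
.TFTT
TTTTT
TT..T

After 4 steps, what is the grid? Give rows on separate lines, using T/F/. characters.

Step 1: 6 trees catch fire, 2 burn out
  TTTTT
  TTFTT
  .F.FT
  .F.FT
  TTFTT
  TT..T
Step 2: 7 trees catch fire, 6 burn out
  TTFTT
  TF.FT
  ....F
  ....F
  TF.FT
  TT..T
Step 3: 7 trees catch fire, 7 burn out
  TF.FT
  F...F
  .....
  .....
  F...F
  TF..T
Step 4: 4 trees catch fire, 7 burn out
  F...F
  .....
  .....
  .....
  .....
  F...F

F...F
.....
.....
.....
.....
F...F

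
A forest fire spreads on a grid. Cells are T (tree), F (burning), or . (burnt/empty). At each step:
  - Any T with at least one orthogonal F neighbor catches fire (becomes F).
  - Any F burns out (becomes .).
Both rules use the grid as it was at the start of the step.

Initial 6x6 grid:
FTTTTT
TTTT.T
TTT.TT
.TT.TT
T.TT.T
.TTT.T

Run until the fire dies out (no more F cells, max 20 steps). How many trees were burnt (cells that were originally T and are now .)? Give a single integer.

Step 1: +2 fires, +1 burnt (F count now 2)
Step 2: +3 fires, +2 burnt (F count now 3)
Step 3: +3 fires, +3 burnt (F count now 3)
Step 4: +4 fires, +3 burnt (F count now 4)
Step 5: +2 fires, +4 burnt (F count now 2)
Step 6: +2 fires, +2 burnt (F count now 2)
Step 7: +3 fires, +2 burnt (F count now 3)
Step 8: +4 fires, +3 burnt (F count now 4)
Step 9: +2 fires, +4 burnt (F count now 2)
Step 10: +1 fires, +2 burnt (F count now 1)
Step 11: +0 fires, +1 burnt (F count now 0)
Fire out after step 11
Initially T: 27, now '.': 35
Total burnt (originally-T cells now '.'): 26

Answer: 26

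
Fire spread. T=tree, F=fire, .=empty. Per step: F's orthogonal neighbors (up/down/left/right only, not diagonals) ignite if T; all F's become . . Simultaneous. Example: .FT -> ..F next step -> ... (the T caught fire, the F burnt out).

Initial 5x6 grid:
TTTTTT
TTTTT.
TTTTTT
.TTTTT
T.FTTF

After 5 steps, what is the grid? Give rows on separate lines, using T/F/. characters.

Step 1: 4 trees catch fire, 2 burn out
  TTTTTT
  TTTTT.
  TTTTTT
  .TFTTF
  T..FF.
Step 2: 5 trees catch fire, 4 burn out
  TTTTTT
  TTTTT.
  TTFTTF
  .F.FF.
  T.....
Step 3: 4 trees catch fire, 5 burn out
  TTTTTT
  TTFTT.
  TF.FF.
  ......
  T.....
Step 4: 5 trees catch fire, 4 burn out
  TTFTTT
  TF.FF.
  F.....
  ......
  T.....
Step 5: 4 trees catch fire, 5 burn out
  TF.FFT
  F.....
  ......
  ......
  T.....

TF.FFT
F.....
......
......
T.....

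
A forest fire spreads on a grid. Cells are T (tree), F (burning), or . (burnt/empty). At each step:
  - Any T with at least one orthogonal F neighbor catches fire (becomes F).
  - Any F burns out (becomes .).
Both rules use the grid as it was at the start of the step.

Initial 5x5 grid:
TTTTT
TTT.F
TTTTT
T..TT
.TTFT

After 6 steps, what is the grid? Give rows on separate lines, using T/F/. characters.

Step 1: 5 trees catch fire, 2 burn out
  TTTTF
  TTT..
  TTTTF
  T..FT
  .TF.F
Step 2: 4 trees catch fire, 5 burn out
  TTTF.
  TTT..
  TTTF.
  T...F
  .F...
Step 3: 2 trees catch fire, 4 burn out
  TTF..
  TTT..
  TTF..
  T....
  .....
Step 4: 3 trees catch fire, 2 burn out
  TF...
  TTF..
  TF...
  T....
  .....
Step 5: 3 trees catch fire, 3 burn out
  F....
  TF...
  F....
  T....
  .....
Step 6: 2 trees catch fire, 3 burn out
  .....
  F....
  .....
  F....
  .....

.....
F....
.....
F....
.....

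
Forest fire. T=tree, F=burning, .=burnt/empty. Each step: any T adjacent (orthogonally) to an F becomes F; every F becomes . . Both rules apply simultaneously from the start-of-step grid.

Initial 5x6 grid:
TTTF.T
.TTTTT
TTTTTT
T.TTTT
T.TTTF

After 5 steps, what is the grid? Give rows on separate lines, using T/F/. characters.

Step 1: 4 trees catch fire, 2 burn out
  TTF..T
  .TTFTT
  TTTTTT
  T.TTTF
  T.TTF.
Step 2: 7 trees catch fire, 4 burn out
  TF...T
  .TF.FT
  TTTFTF
  T.TTF.
  T.TF..
Step 3: 7 trees catch fire, 7 burn out
  F....T
  .F...F
  TTF.F.
  T.TF..
  T.F...
Step 4: 3 trees catch fire, 7 burn out
  .....F
  ......
  TF....
  T.F...
  T.....
Step 5: 1 trees catch fire, 3 burn out
  ......
  ......
  F.....
  T.....
  T.....

......
......
F.....
T.....
T.....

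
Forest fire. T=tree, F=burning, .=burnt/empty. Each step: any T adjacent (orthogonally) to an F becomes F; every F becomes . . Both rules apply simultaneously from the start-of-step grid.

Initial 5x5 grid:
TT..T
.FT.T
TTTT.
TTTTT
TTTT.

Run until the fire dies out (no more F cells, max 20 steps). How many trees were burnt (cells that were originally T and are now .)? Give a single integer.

Step 1: +3 fires, +1 burnt (F count now 3)
Step 2: +4 fires, +3 burnt (F count now 4)
Step 3: +4 fires, +4 burnt (F count now 4)
Step 4: +3 fires, +4 burnt (F count now 3)
Step 5: +2 fires, +3 burnt (F count now 2)
Step 6: +0 fires, +2 burnt (F count now 0)
Fire out after step 6
Initially T: 18, now '.': 23
Total burnt (originally-T cells now '.'): 16

Answer: 16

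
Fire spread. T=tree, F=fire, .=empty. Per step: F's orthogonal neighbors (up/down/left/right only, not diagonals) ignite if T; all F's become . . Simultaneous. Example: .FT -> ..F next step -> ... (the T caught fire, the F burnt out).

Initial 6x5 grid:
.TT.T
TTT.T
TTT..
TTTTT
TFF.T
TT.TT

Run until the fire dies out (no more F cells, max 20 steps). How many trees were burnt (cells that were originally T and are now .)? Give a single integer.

Answer: 19

Derivation:
Step 1: +4 fires, +2 burnt (F count now 4)
Step 2: +5 fires, +4 burnt (F count now 5)
Step 3: +4 fires, +5 burnt (F count now 4)
Step 4: +4 fires, +4 burnt (F count now 4)
Step 5: +1 fires, +4 burnt (F count now 1)
Step 6: +1 fires, +1 burnt (F count now 1)
Step 7: +0 fires, +1 burnt (F count now 0)
Fire out after step 7
Initially T: 21, now '.': 28
Total burnt (originally-T cells now '.'): 19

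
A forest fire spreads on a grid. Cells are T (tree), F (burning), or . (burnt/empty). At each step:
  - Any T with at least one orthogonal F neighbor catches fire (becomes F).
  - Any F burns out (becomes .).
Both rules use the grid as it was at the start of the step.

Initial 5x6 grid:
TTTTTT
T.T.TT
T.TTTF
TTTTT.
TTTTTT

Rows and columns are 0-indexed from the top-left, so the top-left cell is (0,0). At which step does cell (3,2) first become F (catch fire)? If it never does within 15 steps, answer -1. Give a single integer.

Step 1: cell (3,2)='T' (+2 fires, +1 burnt)
Step 2: cell (3,2)='T' (+4 fires, +2 burnt)
Step 3: cell (3,2)='T' (+4 fires, +4 burnt)
Step 4: cell (3,2)='F' (+5 fires, +4 burnt)
  -> target ignites at step 4
Step 5: cell (3,2)='.' (+3 fires, +5 burnt)
Step 6: cell (3,2)='.' (+3 fires, +3 burnt)
Step 7: cell (3,2)='.' (+3 fires, +3 burnt)
Step 8: cell (3,2)='.' (+1 fires, +3 burnt)
Step 9: cell (3,2)='.' (+0 fires, +1 burnt)
  fire out at step 9

4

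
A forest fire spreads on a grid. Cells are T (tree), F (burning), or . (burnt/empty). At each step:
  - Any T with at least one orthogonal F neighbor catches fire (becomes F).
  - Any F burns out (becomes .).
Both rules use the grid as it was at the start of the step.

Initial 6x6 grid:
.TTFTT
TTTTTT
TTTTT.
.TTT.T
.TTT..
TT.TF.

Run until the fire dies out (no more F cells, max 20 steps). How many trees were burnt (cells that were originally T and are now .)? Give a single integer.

Step 1: +4 fires, +2 burnt (F count now 4)
Step 2: +6 fires, +4 burnt (F count now 6)
Step 3: +6 fires, +6 burnt (F count now 6)
Step 4: +4 fires, +6 burnt (F count now 4)
Step 5: +3 fires, +4 burnt (F count now 3)
Step 6: +1 fires, +3 burnt (F count now 1)
Step 7: +0 fires, +1 burnt (F count now 0)
Fire out after step 7
Initially T: 25, now '.': 35
Total burnt (originally-T cells now '.'): 24

Answer: 24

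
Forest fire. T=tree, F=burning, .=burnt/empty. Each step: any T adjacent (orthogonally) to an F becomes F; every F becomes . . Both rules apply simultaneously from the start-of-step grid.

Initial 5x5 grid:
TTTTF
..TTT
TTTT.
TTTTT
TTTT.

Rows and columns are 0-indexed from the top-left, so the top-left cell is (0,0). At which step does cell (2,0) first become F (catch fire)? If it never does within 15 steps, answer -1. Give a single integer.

Step 1: cell (2,0)='T' (+2 fires, +1 burnt)
Step 2: cell (2,0)='T' (+2 fires, +2 burnt)
Step 3: cell (2,0)='T' (+3 fires, +2 burnt)
Step 4: cell (2,0)='T' (+3 fires, +3 burnt)
Step 5: cell (2,0)='T' (+4 fires, +3 burnt)
Step 6: cell (2,0)='F' (+3 fires, +4 burnt)
  -> target ignites at step 6
Step 7: cell (2,0)='.' (+2 fires, +3 burnt)
Step 8: cell (2,0)='.' (+1 fires, +2 burnt)
Step 9: cell (2,0)='.' (+0 fires, +1 burnt)
  fire out at step 9

6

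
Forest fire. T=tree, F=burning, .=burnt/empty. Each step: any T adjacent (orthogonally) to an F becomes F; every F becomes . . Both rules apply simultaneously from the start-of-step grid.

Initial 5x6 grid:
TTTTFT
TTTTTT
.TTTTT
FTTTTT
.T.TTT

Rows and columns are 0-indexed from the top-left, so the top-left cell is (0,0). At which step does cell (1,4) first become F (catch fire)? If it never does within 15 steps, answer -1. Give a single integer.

Step 1: cell (1,4)='F' (+4 fires, +2 burnt)
  -> target ignites at step 1
Step 2: cell (1,4)='.' (+7 fires, +4 burnt)
Step 3: cell (1,4)='.' (+8 fires, +7 burnt)
Step 4: cell (1,4)='.' (+5 fires, +8 burnt)
Step 5: cell (1,4)='.' (+1 fires, +5 burnt)
Step 6: cell (1,4)='.' (+0 fires, +1 burnt)
  fire out at step 6

1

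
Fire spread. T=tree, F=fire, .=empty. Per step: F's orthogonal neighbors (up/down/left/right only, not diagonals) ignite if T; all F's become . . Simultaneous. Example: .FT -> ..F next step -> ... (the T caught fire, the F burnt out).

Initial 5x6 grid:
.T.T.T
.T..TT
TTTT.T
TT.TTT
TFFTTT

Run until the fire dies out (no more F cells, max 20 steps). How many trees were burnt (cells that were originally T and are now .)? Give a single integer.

Answer: 19

Derivation:
Step 1: +3 fires, +2 burnt (F count now 3)
Step 2: +4 fires, +3 burnt (F count now 4)
Step 3: +6 fires, +4 burnt (F count now 6)
Step 4: +2 fires, +6 burnt (F count now 2)
Step 5: +1 fires, +2 burnt (F count now 1)
Step 6: +1 fires, +1 burnt (F count now 1)
Step 7: +2 fires, +1 burnt (F count now 2)
Step 8: +0 fires, +2 burnt (F count now 0)
Fire out after step 8
Initially T: 20, now '.': 29
Total burnt (originally-T cells now '.'): 19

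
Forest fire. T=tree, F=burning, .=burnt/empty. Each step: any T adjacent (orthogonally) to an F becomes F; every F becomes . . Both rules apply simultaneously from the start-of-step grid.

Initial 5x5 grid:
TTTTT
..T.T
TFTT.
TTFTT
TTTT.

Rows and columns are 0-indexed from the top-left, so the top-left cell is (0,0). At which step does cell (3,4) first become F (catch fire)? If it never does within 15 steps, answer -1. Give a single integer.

Step 1: cell (3,4)='T' (+5 fires, +2 burnt)
Step 2: cell (3,4)='F' (+6 fires, +5 burnt)
  -> target ignites at step 2
Step 3: cell (3,4)='.' (+2 fires, +6 burnt)
Step 4: cell (3,4)='.' (+2 fires, +2 burnt)
Step 5: cell (3,4)='.' (+2 fires, +2 burnt)
Step 6: cell (3,4)='.' (+1 fires, +2 burnt)
Step 7: cell (3,4)='.' (+0 fires, +1 burnt)
  fire out at step 7

2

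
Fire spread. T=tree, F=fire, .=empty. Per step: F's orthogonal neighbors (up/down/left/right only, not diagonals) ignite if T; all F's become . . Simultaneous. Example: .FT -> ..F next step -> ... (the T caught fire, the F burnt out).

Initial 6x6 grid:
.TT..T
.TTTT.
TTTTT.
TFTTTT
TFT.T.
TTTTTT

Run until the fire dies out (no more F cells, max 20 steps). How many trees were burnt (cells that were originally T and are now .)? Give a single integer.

Answer: 25

Derivation:
Step 1: +6 fires, +2 burnt (F count now 6)
Step 2: +6 fires, +6 burnt (F count now 6)
Step 3: +5 fires, +6 burnt (F count now 5)
Step 4: +6 fires, +5 burnt (F count now 6)
Step 5: +2 fires, +6 burnt (F count now 2)
Step 6: +0 fires, +2 burnt (F count now 0)
Fire out after step 6
Initially T: 26, now '.': 35
Total burnt (originally-T cells now '.'): 25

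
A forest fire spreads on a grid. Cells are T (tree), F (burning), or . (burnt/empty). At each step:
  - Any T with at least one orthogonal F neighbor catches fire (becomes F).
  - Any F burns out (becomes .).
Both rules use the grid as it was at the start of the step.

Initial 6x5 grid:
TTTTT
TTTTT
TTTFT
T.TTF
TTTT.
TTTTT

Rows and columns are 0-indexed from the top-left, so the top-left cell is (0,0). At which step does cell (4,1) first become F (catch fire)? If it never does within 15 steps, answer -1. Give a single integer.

Step 1: cell (4,1)='T' (+4 fires, +2 burnt)
Step 2: cell (4,1)='T' (+6 fires, +4 burnt)
Step 3: cell (4,1)='T' (+6 fires, +6 burnt)
Step 4: cell (4,1)='F' (+6 fires, +6 burnt)
  -> target ignites at step 4
Step 5: cell (4,1)='.' (+3 fires, +6 burnt)
Step 6: cell (4,1)='.' (+1 fires, +3 burnt)
Step 7: cell (4,1)='.' (+0 fires, +1 burnt)
  fire out at step 7

4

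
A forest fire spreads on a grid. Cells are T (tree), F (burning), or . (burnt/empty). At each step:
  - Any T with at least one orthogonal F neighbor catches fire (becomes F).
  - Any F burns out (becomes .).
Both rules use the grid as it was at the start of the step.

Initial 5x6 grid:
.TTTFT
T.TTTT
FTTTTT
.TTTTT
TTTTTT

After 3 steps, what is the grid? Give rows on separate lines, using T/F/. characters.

Step 1: 5 trees catch fire, 2 burn out
  .TTF.F
  F.TTFT
  .FTTTT
  .TTTTT
  TTTTTT
Step 2: 6 trees catch fire, 5 burn out
  .TF...
  ..TF.F
  ..FTFT
  .FTTTT
  TTTTTT
Step 3: 7 trees catch fire, 6 burn out
  .F....
  ..F...
  ...F.F
  ..FTFT
  TFTTTT

.F....
..F...
...F.F
..FTFT
TFTTTT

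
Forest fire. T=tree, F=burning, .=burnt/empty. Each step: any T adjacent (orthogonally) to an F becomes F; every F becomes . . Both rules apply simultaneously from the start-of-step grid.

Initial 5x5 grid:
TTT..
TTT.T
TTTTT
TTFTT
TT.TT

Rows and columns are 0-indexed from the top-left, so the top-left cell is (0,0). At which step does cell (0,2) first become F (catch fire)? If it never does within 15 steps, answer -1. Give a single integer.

Step 1: cell (0,2)='T' (+3 fires, +1 burnt)
Step 2: cell (0,2)='T' (+7 fires, +3 burnt)
Step 3: cell (0,2)='F' (+6 fires, +7 burnt)
  -> target ignites at step 3
Step 4: cell (0,2)='.' (+3 fires, +6 burnt)
Step 5: cell (0,2)='.' (+1 fires, +3 burnt)
Step 6: cell (0,2)='.' (+0 fires, +1 burnt)
  fire out at step 6

3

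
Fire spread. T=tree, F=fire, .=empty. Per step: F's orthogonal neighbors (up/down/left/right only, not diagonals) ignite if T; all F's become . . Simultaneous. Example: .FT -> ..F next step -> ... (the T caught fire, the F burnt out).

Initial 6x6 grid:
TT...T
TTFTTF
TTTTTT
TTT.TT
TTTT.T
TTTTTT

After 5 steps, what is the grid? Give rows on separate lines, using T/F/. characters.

Step 1: 6 trees catch fire, 2 burn out
  TT...F
  TF.FF.
  TTFTTF
  TTT.TT
  TTTT.T
  TTTTTT
Step 2: 7 trees catch fire, 6 burn out
  TF....
  F.....
  TF.FF.
  TTF.TF
  TTTT.T
  TTTTTT
Step 3: 6 trees catch fire, 7 burn out
  F.....
  ......
  F.....
  TF..F.
  TTFT.F
  TTTTTT
Step 4: 5 trees catch fire, 6 burn out
  ......
  ......
  ......
  F.....
  TF.F..
  TTFTTF
Step 5: 4 trees catch fire, 5 burn out
  ......
  ......
  ......
  ......
  F.....
  TF.FF.

......
......
......
......
F.....
TF.FF.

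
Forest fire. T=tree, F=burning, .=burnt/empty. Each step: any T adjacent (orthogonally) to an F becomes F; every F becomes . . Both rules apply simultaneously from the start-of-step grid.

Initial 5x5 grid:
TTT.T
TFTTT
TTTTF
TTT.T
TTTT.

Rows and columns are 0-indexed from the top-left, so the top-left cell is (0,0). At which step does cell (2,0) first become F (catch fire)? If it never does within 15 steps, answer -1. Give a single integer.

Step 1: cell (2,0)='T' (+7 fires, +2 burnt)
Step 2: cell (2,0)='F' (+7 fires, +7 burnt)
  -> target ignites at step 2
Step 3: cell (2,0)='.' (+3 fires, +7 burnt)
Step 4: cell (2,0)='.' (+2 fires, +3 burnt)
Step 5: cell (2,0)='.' (+1 fires, +2 burnt)
Step 6: cell (2,0)='.' (+0 fires, +1 burnt)
  fire out at step 6

2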